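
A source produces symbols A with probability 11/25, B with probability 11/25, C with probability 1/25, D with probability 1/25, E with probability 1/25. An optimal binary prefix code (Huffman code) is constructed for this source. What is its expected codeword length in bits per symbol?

Repeatedly combine the two least-probable nodes; the expected code length is the sum of the merged weights.
merge 1/25 + 1/25 → 2/25
merge 1/25 + 2/25 → 3/25
merge 3/25 + 11/25 → 14/25
merge 11/25 + 14/25 → 1
L = 2/25 + 3/25 + 14/25 + 1 = 44/25 = 1.76 bits/symbol.

1.76 bits/symbol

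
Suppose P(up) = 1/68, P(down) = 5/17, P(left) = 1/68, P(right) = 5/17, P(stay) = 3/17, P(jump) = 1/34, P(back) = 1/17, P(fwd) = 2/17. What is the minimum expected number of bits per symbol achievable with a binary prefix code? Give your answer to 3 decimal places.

Repeatedly combine the two least-probable nodes; the expected code length is the sum of the merged weights.
merge 1/68 + 1/68 → 1/34
merge 1/34 + 1/34 → 1/17
merge 1/17 + 1/17 → 2/17
merge 2/17 + 2/17 → 4/17
merge 3/17 + 4/17 → 7/17
merge 5/17 + 5/17 → 10/17
merge 7/17 + 10/17 → 1
L = 1/34 + 1/17 + 2/17 + 4/17 + 7/17 + 10/17 + 1 = 83/34 ≈ 2.441 bits/symbol.

2.441 bits/symbol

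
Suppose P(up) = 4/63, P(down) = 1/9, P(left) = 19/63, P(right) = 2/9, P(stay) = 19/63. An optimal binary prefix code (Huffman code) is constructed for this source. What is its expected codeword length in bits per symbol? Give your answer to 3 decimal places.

2.175 bits/symbol

Repeatedly combine the two least-probable nodes; the expected code length is the sum of the merged weights.
merge 4/63 + 1/9 → 11/63
merge 11/63 + 2/9 → 25/63
merge 19/63 + 19/63 → 38/63
merge 25/63 + 38/63 → 1
L = 11/63 + 25/63 + 38/63 + 1 = 137/63 ≈ 2.175 bits/symbol.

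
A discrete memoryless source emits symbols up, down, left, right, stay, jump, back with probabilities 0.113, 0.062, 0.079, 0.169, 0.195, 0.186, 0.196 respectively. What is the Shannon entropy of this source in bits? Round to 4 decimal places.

H = −Σ pᵢ log₂ pᵢ.
−0.113·log₂(0.113) = 0.3555
−0.062·log₂(0.062) = 0.2487
−0.079·log₂(0.079) = 0.2893
−0.169·log₂(0.169) = 0.4335
−0.195·log₂(0.195) = 0.4599
−0.186·log₂(0.186) = 0.4514
−0.196·log₂(0.196) = 0.4608
Sum ≈ 2.6990 → 2.6990 bits.

2.6990 bits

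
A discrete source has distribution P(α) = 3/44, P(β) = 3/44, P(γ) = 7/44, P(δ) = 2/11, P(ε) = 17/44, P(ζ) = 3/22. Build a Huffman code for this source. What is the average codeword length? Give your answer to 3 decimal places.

2.364 bits/symbol

Repeatedly combine the two least-probable nodes; the expected code length is the sum of the merged weights.
merge 3/44 + 3/44 → 3/22
merge 3/22 + 3/22 → 3/11
merge 7/44 + 2/11 → 15/44
merge 3/11 + 15/44 → 27/44
merge 17/44 + 27/44 → 1
L = 3/22 + 3/11 + 15/44 + 27/44 + 1 = 26/11 ≈ 2.364 bits/symbol.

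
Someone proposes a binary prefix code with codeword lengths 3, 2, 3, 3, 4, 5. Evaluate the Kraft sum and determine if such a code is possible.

With common denominator 2^5 = 32: Σ 2^(−ℓᵢ) = 4/32 + 8/32 + 4/32 + 4/32 + 2/32 + 1/32 = 23/32 = 0.71875.
Kraft's inequality requires Σ ≤ 1; here Σ = 0.71875 ≤ 1, so such a prefix code exists.

0.71875; yes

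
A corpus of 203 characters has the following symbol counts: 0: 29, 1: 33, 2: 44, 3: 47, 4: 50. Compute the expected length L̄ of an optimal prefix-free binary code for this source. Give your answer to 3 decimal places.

Probabilities are the counts divided by 203.
Repeatedly combine the two least-probable nodes; the expected code length is the sum of the merged weights.
merge 1/7 + 33/203 → 62/203
merge 44/203 + 47/203 → 13/29
merge 50/203 + 62/203 → 16/29
merge 13/29 + 16/29 → 1
L = 62/203 + 13/29 + 16/29 + 1 = 468/203 ≈ 2.305 bits/symbol.

2.305 bits/symbol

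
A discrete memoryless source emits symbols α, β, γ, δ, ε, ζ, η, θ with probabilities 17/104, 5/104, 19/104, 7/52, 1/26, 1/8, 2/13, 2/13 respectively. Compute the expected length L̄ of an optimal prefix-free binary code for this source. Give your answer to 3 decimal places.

Repeatedly combine the two least-probable nodes; the expected code length is the sum of the merged weights.
merge 1/26 + 5/104 → 9/104
merge 9/104 + 1/8 → 11/52
merge 7/52 + 2/13 → 15/52
merge 2/13 + 17/104 → 33/104
merge 19/104 + 11/52 → 41/104
merge 15/52 + 33/104 → 63/104
merge 41/104 + 63/104 → 1
L = 9/104 + 11/52 + 15/52 + 33/104 + 41/104 + 63/104 + 1 = 151/52 ≈ 2.904 bits/symbol.

2.904 bits/symbol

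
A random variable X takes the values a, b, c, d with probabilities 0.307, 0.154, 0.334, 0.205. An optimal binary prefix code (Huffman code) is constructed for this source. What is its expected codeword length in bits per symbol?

Repeatedly combine the two least-probable nodes; the expected code length is the sum of the merged weights.
merge 77/500 + 41/200 → 359/1000
merge 307/1000 + 167/500 → 641/1000
merge 359/1000 + 641/1000 → 1
L = 359/1000 + 641/1000 + 1 = 2 bits/symbol.

2 bits/symbol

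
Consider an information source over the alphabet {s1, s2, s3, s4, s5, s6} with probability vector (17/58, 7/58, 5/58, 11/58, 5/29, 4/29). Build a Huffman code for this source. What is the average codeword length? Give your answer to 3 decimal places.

Repeatedly combine the two least-probable nodes; the expected code length is the sum of the merged weights.
merge 5/58 + 7/58 → 6/29
merge 4/29 + 5/29 → 9/29
merge 11/58 + 6/29 → 23/58
merge 17/58 + 9/29 → 35/58
merge 23/58 + 35/58 → 1
L = 6/29 + 9/29 + 23/58 + 35/58 + 1 = 73/29 ≈ 2.517 bits/symbol.

2.517 bits/symbol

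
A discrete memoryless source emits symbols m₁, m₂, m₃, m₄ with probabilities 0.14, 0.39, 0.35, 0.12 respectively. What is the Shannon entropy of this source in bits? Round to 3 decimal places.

1.824 bits

H = −Σ pᵢ log₂ pᵢ.
−0.14·log₂(0.14) = 0.3971
−0.39·log₂(0.39) = 0.5298
−0.35·log₂(0.35) = 0.5301
−0.12·log₂(0.12) = 0.3671
Sum ≈ 1.8241 → 1.824 bits.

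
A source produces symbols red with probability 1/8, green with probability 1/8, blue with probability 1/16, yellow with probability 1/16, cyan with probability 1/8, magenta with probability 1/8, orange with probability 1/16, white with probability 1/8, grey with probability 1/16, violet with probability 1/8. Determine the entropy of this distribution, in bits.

Each probability is a power of 1/2, so log₂(1/p) is an integer.
H = Σ p·log₂(1/p) = 1/8·3 + 1/8·3 + 1/16·4 + 1/16·4 + 1/8·3 + 1/8·3 + 1/16·4 + 1/8·3 + 1/16·4 + 1/8·3 = 3.25 bits.

3.25 bits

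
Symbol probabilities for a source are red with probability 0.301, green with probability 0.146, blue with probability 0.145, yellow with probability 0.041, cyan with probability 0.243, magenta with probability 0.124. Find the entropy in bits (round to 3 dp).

2.389 bits

H = −Σ pᵢ log₂ pᵢ.
−0.301·log₂(0.301) = 0.5214
−0.146·log₂(0.146) = 0.4053
−0.145·log₂(0.145) = 0.4040
−0.041·log₂(0.041) = 0.1889
−0.243·log₂(0.243) = 0.4960
−0.124·log₂(0.124) = 0.3734
Sum ≈ 2.3890 → 2.389 bits.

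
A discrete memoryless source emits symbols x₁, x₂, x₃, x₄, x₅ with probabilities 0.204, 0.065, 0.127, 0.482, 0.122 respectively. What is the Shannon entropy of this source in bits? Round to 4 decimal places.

1.9800 bits

H = −Σ pᵢ log₂ pᵢ.
−0.204·log₂(0.204) = 0.4678
−0.065·log₂(0.065) = 0.2563
−0.127·log₂(0.127) = 0.3781
−0.482·log₂(0.482) = 0.5075
−0.122·log₂(0.122) = 0.3703
Sum ≈ 1.9800 → 1.9800 bits.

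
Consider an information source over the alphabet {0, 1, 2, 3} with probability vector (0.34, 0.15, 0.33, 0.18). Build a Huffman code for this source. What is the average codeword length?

Repeatedly combine the two least-probable nodes; the expected code length is the sum of the merged weights.
merge 3/20 + 9/50 → 33/100
merge 33/100 + 33/100 → 33/50
merge 17/50 + 33/50 → 1
L = 33/100 + 33/50 + 1 = 199/100 = 1.99 bits/symbol.

1.99 bits/symbol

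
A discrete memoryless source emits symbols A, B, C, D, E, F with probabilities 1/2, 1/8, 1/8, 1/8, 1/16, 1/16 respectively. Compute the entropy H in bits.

2.125 bits

Each probability is a power of 1/2, so log₂(1/p) is an integer.
H = Σ p·log₂(1/p) = 1/2·1 + 1/8·3 + 1/8·3 + 1/8·3 + 1/16·4 + 1/16·4 = 2.125 bits.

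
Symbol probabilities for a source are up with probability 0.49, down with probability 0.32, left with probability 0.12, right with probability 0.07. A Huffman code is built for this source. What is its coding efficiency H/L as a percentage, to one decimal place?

Entropy H = −Σ p log₂ p ≈ 1.6659 bits.
Huffman merges: 7/100+3/25→19/100; 19/100+8/25→51/100; 49/100+51/100→1. L = 17/10 ≈ 1.7000.
Efficiency = H/L = 1.6659/1.7000 = 98.0%.

98.0%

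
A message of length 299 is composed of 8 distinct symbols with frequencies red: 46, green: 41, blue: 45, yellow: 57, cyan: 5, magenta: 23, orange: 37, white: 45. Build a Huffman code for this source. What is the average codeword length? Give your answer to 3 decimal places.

Probabilities are the counts divided by 299.
Repeatedly combine the two least-probable nodes; the expected code length is the sum of the merged weights.
merge 5/299 + 1/13 → 28/299
merge 28/299 + 37/299 → 5/23
merge 41/299 + 45/299 → 86/299
merge 45/299 + 2/13 → 7/23
merge 57/299 + 5/23 → 122/299
merge 86/299 + 7/23 → 177/299
merge 122/299 + 177/299 → 1
L = 28/299 + 5/23 + 86/299 + 7/23 + 122/299 + 177/299 + 1 = 868/299 ≈ 2.903 bits/symbol.

2.903 bits/symbol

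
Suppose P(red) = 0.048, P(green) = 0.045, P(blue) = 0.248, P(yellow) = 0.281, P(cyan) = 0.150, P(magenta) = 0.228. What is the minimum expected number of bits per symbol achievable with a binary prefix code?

Repeatedly combine the two least-probable nodes; the expected code length is the sum of the merged weights.
merge 9/200 + 6/125 → 93/1000
merge 93/1000 + 3/20 → 243/1000
merge 57/250 + 243/1000 → 471/1000
merge 31/125 + 281/1000 → 529/1000
merge 471/1000 + 529/1000 → 1
L = 93/1000 + 243/1000 + 471/1000 + 529/1000 + 1 = 292/125 = 2.336 bits/symbol.

2.336 bits/symbol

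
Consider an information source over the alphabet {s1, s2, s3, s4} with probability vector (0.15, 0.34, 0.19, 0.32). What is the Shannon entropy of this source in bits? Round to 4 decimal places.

H = −Σ pᵢ log₂ pᵢ.
−0.15·log₂(0.15) = 0.4105
−0.34·log₂(0.34) = 0.5292
−0.19·log₂(0.19) = 0.4552
−0.32·log₂(0.32) = 0.5260
Sum ≈ 1.9210 → 1.9210 bits.

1.9210 bits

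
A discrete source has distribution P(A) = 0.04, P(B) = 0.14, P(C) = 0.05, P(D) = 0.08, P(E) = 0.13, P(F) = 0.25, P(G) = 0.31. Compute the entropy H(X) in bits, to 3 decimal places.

2.497 bits

H = −Σ pᵢ log₂ pᵢ.
−0.04·log₂(0.04) = 0.1858
−0.14·log₂(0.14) = 0.3971
−0.05·log₂(0.05) = 0.2161
−0.08·log₂(0.08) = 0.2915
−0.13·log₂(0.13) = 0.3826
−0.25·log₂(0.25) = 0.5000
−0.31·log₂(0.31) = 0.5238
Sum ≈ 2.4969 → 2.497 bits.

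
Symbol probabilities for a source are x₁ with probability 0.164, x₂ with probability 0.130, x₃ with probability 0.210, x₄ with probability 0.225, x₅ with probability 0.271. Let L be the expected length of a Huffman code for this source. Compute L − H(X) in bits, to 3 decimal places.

Entropy H = −Σ p log₂ p ≈ 2.2779 bits.
Huffman merges: 13/100+41/250→147/500; 21/100+9/40→87/200; 271/1000+147/500→113/200; 87/200+113/200→1. L = 1147/500 ≈ 2.2940.
L − H = 2.2940 − 2.2779 = 0.016 bits.

0.016 bits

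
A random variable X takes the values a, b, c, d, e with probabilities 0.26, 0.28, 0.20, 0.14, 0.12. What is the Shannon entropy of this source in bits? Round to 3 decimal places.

2.248 bits

H = −Σ pᵢ log₂ pᵢ.
−0.26·log₂(0.26) = 0.5053
−0.28·log₂(0.28) = 0.5142
−0.20·log₂(0.20) = 0.4644
−0.14·log₂(0.14) = 0.3971
−0.12·log₂(0.12) = 0.3671
Sum ≈ 2.2481 → 2.248 bits.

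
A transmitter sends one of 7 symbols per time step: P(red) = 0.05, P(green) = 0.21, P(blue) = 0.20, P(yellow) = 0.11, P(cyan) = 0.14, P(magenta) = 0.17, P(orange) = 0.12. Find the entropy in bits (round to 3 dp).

H = −Σ pᵢ log₂ pᵢ.
−0.05·log₂(0.05) = 0.2161
−0.21·log₂(0.21) = 0.4728
−0.20·log₂(0.20) = 0.4644
−0.11·log₂(0.11) = 0.3503
−0.14·log₂(0.14) = 0.3971
−0.17·log₂(0.17) = 0.4346
−0.12·log₂(0.12) = 0.3671
Sum ≈ 2.7024 → 2.702 bits.

2.702 bits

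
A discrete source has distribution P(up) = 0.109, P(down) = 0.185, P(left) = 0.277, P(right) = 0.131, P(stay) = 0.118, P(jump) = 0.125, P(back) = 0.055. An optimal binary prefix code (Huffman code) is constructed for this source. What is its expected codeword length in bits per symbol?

2.702 bits/symbol

Repeatedly combine the two least-probable nodes; the expected code length is the sum of the merged weights.
merge 11/200 + 109/1000 → 41/250
merge 59/500 + 1/8 → 243/1000
merge 131/1000 + 41/250 → 59/200
merge 37/200 + 243/1000 → 107/250
merge 277/1000 + 59/200 → 143/250
merge 107/250 + 143/250 → 1
L = 41/250 + 243/1000 + 59/200 + 107/250 + 143/250 + 1 = 1351/500 = 2.702 bits/symbol.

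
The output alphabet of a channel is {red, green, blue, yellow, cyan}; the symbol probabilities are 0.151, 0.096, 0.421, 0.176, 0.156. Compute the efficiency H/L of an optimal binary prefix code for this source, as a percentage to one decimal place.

Entropy H = −Σ p log₂ p ≈ 2.1211 bits.
Huffman merges: 12/125+151/1000→247/1000; 39/250+22/125→83/250; 247/1000+83/250→579/1000; 421/1000+579/1000→1. L = 1079/500 ≈ 2.1580.
Efficiency = H/L = 2.1211/2.1580 = 98.3%.

98.3%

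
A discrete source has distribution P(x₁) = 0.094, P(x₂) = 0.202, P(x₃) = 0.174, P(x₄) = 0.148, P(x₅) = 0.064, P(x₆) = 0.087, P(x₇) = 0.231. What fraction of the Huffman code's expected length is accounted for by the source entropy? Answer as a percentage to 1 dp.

Entropy H = −Σ p log₂ p ≈ 2.6823 bits.
Huffman merges: 8/125+87/1000→151/1000; 47/500+37/250→121/500; 151/1000+87/500→13/40; 101/500+231/1000→433/1000; 121/500+13/40→567/1000; 433/1000+567/1000→1. L = 1359/500 ≈ 2.7180.
Efficiency = H/L = 2.6823/2.7180 = 98.7%.

98.7%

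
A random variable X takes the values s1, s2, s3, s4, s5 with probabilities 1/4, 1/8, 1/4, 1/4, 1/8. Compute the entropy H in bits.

2.25 bits

Each probability is a power of 1/2, so log₂(1/p) is an integer.
H = Σ p·log₂(1/p) = 1/4·2 + 1/8·3 + 1/4·2 + 1/4·2 + 1/8·3 = 2.25 bits.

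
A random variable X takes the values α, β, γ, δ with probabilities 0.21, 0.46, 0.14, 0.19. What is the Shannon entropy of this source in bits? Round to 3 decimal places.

1.840 bits

H = −Σ pᵢ log₂ pᵢ.
−0.21·log₂(0.21) = 0.4728
−0.46·log₂(0.46) = 0.5153
−0.14·log₂(0.14) = 0.3971
−0.19·log₂(0.19) = 0.4552
Sum ≈ 1.8405 → 1.840 bits.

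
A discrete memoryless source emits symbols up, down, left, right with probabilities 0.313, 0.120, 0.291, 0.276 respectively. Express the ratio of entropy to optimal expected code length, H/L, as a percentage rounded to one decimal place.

Entropy H = −Σ p log₂ p ≈ 1.9224 bits.
Huffman merges: 3/25+69/250→99/250; 291/1000+313/1000→151/250; 99/250+151/250→1. L = 2 ≈ 2.0000.
Efficiency = H/L = 1.9224/2.0000 = 96.1%.

96.1%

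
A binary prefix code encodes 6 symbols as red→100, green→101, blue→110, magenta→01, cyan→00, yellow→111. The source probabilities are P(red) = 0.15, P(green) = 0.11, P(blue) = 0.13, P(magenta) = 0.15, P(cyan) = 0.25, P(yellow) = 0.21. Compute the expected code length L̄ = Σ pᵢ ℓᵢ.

2.6 bits/symbol

L̄ = Σ pᵢ·ℓᵢ = 0.15·3 + 0.11·3 + 0.13·3 + 0.15·2 + 0.25·2 + 0.21·3 = 2.6 bits/symbol.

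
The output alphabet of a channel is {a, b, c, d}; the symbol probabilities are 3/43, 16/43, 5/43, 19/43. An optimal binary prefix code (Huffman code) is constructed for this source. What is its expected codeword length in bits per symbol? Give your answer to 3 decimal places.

1.744 bits/symbol

Repeatedly combine the two least-probable nodes; the expected code length is the sum of the merged weights.
merge 3/43 + 5/43 → 8/43
merge 8/43 + 16/43 → 24/43
merge 19/43 + 24/43 → 1
L = 8/43 + 24/43 + 1 = 75/43 ≈ 1.744 bits/symbol.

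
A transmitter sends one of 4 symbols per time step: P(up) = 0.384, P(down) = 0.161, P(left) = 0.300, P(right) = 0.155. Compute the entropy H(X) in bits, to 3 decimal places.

H = −Σ pᵢ log₂ pᵢ.
−0.384·log₂(0.384) = 0.5302
−0.161·log₂(0.161) = 0.4242
−0.300·log₂(0.300) = 0.5211
−0.155·log₂(0.155) = 0.4169
Sum ≈ 1.8924 → 1.892 bits.

1.892 bits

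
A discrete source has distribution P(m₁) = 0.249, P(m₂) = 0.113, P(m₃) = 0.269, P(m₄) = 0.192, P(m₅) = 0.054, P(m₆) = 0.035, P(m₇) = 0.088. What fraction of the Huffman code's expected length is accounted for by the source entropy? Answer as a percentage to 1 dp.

Entropy H = −Σ p log₂ p ≈ 2.5268 bits.
Huffman merges: 7/200+27/500→89/1000; 11/125+89/1000→177/1000; 113/1000+177/1000→29/100; 24/125+249/1000→441/1000; 269/1000+29/100→559/1000; 441/1000+559/1000→1. L = 639/250 ≈ 2.5560.
Efficiency = H/L = 2.5268/2.5560 = 98.9%.

98.9%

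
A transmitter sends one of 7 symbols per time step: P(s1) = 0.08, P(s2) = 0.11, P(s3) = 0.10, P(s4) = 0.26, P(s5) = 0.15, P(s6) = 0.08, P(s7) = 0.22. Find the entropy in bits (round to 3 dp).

2.662 bits

H = −Σ pᵢ log₂ pᵢ.
−0.08·log₂(0.08) = 0.2915
−0.11·log₂(0.11) = 0.3503
−0.10·log₂(0.10) = 0.3322
−0.26·log₂(0.26) = 0.5053
−0.15·log₂(0.15) = 0.4105
−0.08·log₂(0.08) = 0.2915
−0.22·log₂(0.22) = 0.4806
Sum ≈ 2.6619 → 2.662 bits.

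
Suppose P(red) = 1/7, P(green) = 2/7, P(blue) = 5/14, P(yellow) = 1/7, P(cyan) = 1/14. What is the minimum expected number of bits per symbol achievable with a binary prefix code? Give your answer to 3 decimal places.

Repeatedly combine the two least-probable nodes; the expected code length is the sum of the merged weights.
merge 1/14 + 1/7 → 3/14
merge 1/7 + 3/14 → 5/14
merge 2/7 + 5/14 → 9/14
merge 5/14 + 9/14 → 1
L = 3/14 + 5/14 + 9/14 + 1 = 31/14 ≈ 2.214 bits/symbol.

2.214 bits/symbol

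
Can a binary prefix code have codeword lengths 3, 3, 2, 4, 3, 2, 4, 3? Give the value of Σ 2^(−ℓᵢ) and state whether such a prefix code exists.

1.125; no

With common denominator 2^4 = 16: Σ 2^(−ℓᵢ) = 2/16 + 2/16 + 4/16 + 1/16 + 2/16 + 4/16 + 1/16 + 2/16 = 18/16 = 1.125.
Kraft's inequality requires Σ ≤ 1; here Σ = 1.125 > 1, so no such prefix code exists.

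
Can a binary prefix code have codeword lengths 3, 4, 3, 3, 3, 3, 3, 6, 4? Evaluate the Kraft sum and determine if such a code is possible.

0.890625; yes

With common denominator 2^6 = 64: Σ 2^(−ℓᵢ) = 8/64 + 4/64 + 8/64 + 8/64 + 8/64 + 8/64 + 8/64 + 1/64 + 4/64 = 57/64 = 0.890625.
Kraft's inequality requires Σ ≤ 1; here Σ = 0.890625 ≤ 1, so such a prefix code exists.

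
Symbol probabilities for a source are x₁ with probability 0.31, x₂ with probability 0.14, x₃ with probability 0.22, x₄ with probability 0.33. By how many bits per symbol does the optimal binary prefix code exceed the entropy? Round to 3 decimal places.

0.071 bits

Entropy H = −Σ p log₂ p ≈ 1.9293 bits.
Huffman merges: 7/50+11/50→9/25; 31/100+33/100→16/25; 9/25+16/25→1. L = 2 ≈ 2.0000.
L − H = 2.0000 − 1.9293 = 0.071 bits.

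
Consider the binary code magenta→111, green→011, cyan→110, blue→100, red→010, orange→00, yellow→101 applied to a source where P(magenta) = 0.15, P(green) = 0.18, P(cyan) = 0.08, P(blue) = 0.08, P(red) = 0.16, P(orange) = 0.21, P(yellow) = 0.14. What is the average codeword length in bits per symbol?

2.79 bits/symbol

L̄ = Σ pᵢ·ℓᵢ = 0.15·3 + 0.18·3 + 0.08·3 + 0.08·3 + 0.16·3 + 0.21·2 + 0.14·3 = 2.79 bits/symbol.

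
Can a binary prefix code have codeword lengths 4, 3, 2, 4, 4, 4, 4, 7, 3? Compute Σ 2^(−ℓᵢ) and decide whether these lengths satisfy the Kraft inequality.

0.8203125; yes

With common denominator 2^7 = 128: Σ 2^(−ℓᵢ) = 8/128 + 16/128 + 32/128 + 8/128 + 8/128 + 8/128 + 8/128 + 1/128 + 16/128 = 105/128 = 0.8203125.
Kraft's inequality requires Σ ≤ 1; here Σ = 0.8203125 ≤ 1, so such a prefix code exists.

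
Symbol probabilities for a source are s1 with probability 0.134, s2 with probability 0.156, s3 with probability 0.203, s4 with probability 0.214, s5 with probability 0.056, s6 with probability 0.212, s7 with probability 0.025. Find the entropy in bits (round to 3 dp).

H = −Σ pᵢ log₂ pᵢ.
−0.134·log₂(0.134) = 0.3886
−0.156·log₂(0.156) = 0.4181
−0.203·log₂(0.203) = 0.4670
−0.214·log₂(0.214) = 0.4760
−0.056·log₂(0.056) = 0.2329
−0.212·log₂(0.212) = 0.4744
−0.025·log₂(0.025) = 0.1330
Sum ≈ 2.5900 → 2.590 bits.

2.590 bits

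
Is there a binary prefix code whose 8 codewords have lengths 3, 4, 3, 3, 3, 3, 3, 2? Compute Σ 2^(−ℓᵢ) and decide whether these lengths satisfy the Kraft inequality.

With common denominator 2^4 = 16: Σ 2^(−ℓᵢ) = 2/16 + 1/16 + 2/16 + 2/16 + 2/16 + 2/16 + 2/16 + 4/16 = 17/16 = 1.0625.
Kraft's inequality requires Σ ≤ 1; here Σ = 1.0625 > 1, so no such prefix code exists.

1.0625; no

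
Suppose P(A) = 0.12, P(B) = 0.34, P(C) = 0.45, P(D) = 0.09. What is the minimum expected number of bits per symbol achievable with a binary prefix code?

1.76 bits/symbol

Repeatedly combine the two least-probable nodes; the expected code length is the sum of the merged weights.
merge 9/100 + 3/25 → 21/100
merge 21/100 + 17/50 → 11/20
merge 9/20 + 11/20 → 1
L = 21/100 + 11/20 + 1 = 44/25 = 1.76 bits/symbol.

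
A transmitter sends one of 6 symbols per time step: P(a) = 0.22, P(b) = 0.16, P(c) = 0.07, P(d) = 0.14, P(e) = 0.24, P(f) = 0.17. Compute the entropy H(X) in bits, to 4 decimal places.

H = −Σ pᵢ log₂ pᵢ.
−0.22·log₂(0.22) = 0.4806
−0.16·log₂(0.16) = 0.4230
−0.07·log₂(0.07) = 0.2686
−0.14·log₂(0.14) = 0.3971
−0.24·log₂(0.24) = 0.4941
−0.17·log₂(0.17) = 0.4346
Sum ≈ 2.4980 → 2.4980 bits.

2.4980 bits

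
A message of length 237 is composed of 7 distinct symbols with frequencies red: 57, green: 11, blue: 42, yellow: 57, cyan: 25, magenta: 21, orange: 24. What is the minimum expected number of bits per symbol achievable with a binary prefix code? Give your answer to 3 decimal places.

Probabilities are the counts divided by 237.
Repeatedly combine the two least-probable nodes; the expected code length is the sum of the merged weights.
merge 11/237 + 7/79 → 32/237
merge 8/79 + 25/237 → 49/237
merge 32/237 + 14/79 → 74/237
merge 49/237 + 19/79 → 106/237
merge 19/79 + 74/237 → 131/237
merge 106/237 + 131/237 → 1
L = 32/237 + 49/237 + 74/237 + 106/237 + 131/237 + 1 = 629/237 ≈ 2.654 bits/symbol.

2.654 bits/symbol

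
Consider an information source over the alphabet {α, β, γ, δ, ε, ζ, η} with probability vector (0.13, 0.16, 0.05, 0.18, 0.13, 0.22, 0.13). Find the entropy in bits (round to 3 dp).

2.713 bits

H = −Σ pᵢ log₂ pᵢ.
−0.13·log₂(0.13) = 0.3826
−0.16·log₂(0.16) = 0.4230
−0.05·log₂(0.05) = 0.2161
−0.18·log₂(0.18) = 0.4453
−0.13·log₂(0.13) = 0.3826
−0.22·log₂(0.22) = 0.4806
−0.13·log₂(0.13) = 0.3826
Sum ≈ 2.7129 → 2.713 bits.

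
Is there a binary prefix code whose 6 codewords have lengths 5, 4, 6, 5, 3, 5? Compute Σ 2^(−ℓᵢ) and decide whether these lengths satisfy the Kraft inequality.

With common denominator 2^6 = 64: Σ 2^(−ℓᵢ) = 2/64 + 4/64 + 1/64 + 2/64 + 8/64 + 2/64 = 19/64 = 0.296875.
Kraft's inequality requires Σ ≤ 1; here Σ = 0.296875 ≤ 1, so such a prefix code exists.

0.296875; yes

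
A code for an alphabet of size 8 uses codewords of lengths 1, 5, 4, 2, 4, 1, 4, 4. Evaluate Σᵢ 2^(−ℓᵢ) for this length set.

With common denominator 2^5 = 32: Σ 2^(−ℓᵢ) = 16/32 + 1/32 + 2/32 + 8/32 + 2/32 + 16/32 + 2/32 + 2/32 = 49/32 = 1.53125.

1.53125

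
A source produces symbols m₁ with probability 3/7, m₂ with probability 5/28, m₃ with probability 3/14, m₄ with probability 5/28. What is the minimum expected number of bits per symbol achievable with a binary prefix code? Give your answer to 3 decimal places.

Repeatedly combine the two least-probable nodes; the expected code length is the sum of the merged weights.
merge 5/28 + 5/28 → 5/14
merge 3/14 + 5/14 → 4/7
merge 3/7 + 4/7 → 1
L = 5/14 + 4/7 + 1 = 27/14 ≈ 1.929 bits/symbol.

1.929 bits/symbol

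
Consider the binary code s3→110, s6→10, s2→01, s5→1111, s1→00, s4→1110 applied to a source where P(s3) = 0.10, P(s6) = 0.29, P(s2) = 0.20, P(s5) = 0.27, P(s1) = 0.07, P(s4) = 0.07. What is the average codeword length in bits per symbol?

2.78 bits/symbol

L̄ = Σ pᵢ·ℓᵢ = 0.10·3 + 0.29·2 + 0.20·2 + 0.27·4 + 0.07·2 + 0.07·4 = 2.78 bits/symbol.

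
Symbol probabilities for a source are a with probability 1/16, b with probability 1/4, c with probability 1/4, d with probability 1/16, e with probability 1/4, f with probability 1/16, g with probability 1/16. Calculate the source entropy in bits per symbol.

2.5 bits

Each probability is a power of 1/2, so log₂(1/p) is an integer.
H = Σ p·log₂(1/p) = 1/16·4 + 1/4·2 + 1/4·2 + 1/16·4 + 1/4·2 + 1/16·4 + 1/16·4 = 2.5 bits.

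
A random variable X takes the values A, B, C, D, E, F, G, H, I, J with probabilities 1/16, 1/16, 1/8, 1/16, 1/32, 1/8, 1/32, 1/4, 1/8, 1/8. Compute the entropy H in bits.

Each probability is a power of 1/2, so log₂(1/p) is an integer.
H = Σ p·log₂(1/p) = 1/16·4 + 1/16·4 + 1/8·3 + 1/16·4 + 1/32·5 + 1/8·3 + 1/32·5 + 1/4·2 + 1/8·3 + 1/8·3 = 3.0625 bits.

3.0625 bits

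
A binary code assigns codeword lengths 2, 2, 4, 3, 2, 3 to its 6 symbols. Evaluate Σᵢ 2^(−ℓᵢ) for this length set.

With common denominator 2^4 = 16: Σ 2^(−ℓᵢ) = 4/16 + 4/16 + 1/16 + 2/16 + 4/16 + 2/16 = 17/16 = 1.0625.

1.0625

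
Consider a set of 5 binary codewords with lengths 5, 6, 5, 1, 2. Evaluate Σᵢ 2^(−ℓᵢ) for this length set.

With common denominator 2^6 = 64: Σ 2^(−ℓᵢ) = 2/64 + 1/64 + 2/64 + 32/64 + 16/64 = 53/64 = 0.828125.

0.828125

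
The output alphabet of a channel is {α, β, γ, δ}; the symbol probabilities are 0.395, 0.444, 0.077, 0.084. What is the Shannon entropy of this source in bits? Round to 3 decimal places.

1.634 bits

H = −Σ pᵢ log₂ pᵢ.
−0.395·log₂(0.395) = 0.5293
−0.444·log₂(0.444) = 0.5201
−0.077·log₂(0.077) = 0.2848
−0.084·log₂(0.084) = 0.3002
Sum ≈ 1.6344 → 1.634 bits.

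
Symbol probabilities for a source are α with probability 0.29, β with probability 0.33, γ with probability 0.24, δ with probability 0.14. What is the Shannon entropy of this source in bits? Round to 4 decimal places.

H = −Σ pᵢ log₂ pᵢ.
−0.29·log₂(0.29) = 0.5179
−0.33·log₂(0.33) = 0.5278
−0.24·log₂(0.24) = 0.4941
−0.14·log₂(0.14) = 0.3971
Sum ≈ 1.9370 → 1.9370 bits.

1.9370 bits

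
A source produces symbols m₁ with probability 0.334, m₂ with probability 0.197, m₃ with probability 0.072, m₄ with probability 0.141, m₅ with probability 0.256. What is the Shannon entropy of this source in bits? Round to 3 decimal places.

2.165 bits

H = −Σ pᵢ log₂ pᵢ.
−0.334·log₂(0.334) = 0.5284
−0.197·log₂(0.197) = 0.4617
−0.072·log₂(0.072) = 0.2733
−0.141·log₂(0.141) = 0.3985
−0.256·log₂(0.256) = 0.5032
Sum ≈ 2.1652 → 2.165 bits.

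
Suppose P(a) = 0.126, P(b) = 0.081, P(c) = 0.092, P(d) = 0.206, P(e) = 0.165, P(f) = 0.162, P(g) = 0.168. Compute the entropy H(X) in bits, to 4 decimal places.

H = −Σ pᵢ log₂ pᵢ.
−0.126·log₂(0.126) = 0.3766
−0.081·log₂(0.081) = 0.2937
−0.092·log₂(0.092) = 0.3167
−0.206·log₂(0.206) = 0.4695
−0.165·log₂(0.165) = 0.4289
−0.162·log₂(0.162) = 0.4254
−0.168·log₂(0.168) = 0.4323
Sum ≈ 2.7431 → 2.7431 bits.

2.7431 bits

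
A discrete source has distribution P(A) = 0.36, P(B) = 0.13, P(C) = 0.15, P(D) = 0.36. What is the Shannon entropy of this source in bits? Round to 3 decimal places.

1.854 bits

H = −Σ pᵢ log₂ pᵢ.
−0.36·log₂(0.36) = 0.5306
−0.13·log₂(0.13) = 0.3826
−0.15·log₂(0.15) = 0.4105
−0.36·log₂(0.36) = 0.5306
Sum ≈ 1.8544 → 1.854 bits.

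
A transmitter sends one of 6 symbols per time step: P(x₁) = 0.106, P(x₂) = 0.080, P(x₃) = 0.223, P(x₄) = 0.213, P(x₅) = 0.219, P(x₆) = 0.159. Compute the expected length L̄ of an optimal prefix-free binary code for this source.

Repeatedly combine the two least-probable nodes; the expected code length is the sum of the merged weights.
merge 2/25 + 53/500 → 93/500
merge 159/1000 + 93/500 → 69/200
merge 213/1000 + 219/1000 → 54/125
merge 223/1000 + 69/200 → 71/125
merge 54/125 + 71/125 → 1
L = 93/500 + 69/200 + 54/125 + 71/125 + 1 = 2531/1000 = 2.531 bits/symbol.

2.531 bits/symbol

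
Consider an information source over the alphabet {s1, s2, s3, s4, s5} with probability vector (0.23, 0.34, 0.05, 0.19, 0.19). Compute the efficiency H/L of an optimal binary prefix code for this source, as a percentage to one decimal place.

Entropy H = −Σ p log₂ p ≈ 2.1434 bits.
Huffman merges: 1/20+19/100→6/25; 19/100+23/100→21/50; 6/25+17/50→29/50; 21/50+29/50→1. L = 56/25 ≈ 2.2400.
Efficiency = H/L = 2.1434/2.2400 = 95.7%.

95.7%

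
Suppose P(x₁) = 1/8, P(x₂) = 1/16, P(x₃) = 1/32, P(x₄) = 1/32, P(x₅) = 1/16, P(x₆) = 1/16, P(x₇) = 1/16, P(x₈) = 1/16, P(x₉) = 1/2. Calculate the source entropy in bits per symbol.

2.4375 bits

Each probability is a power of 1/2, so log₂(1/p) is an integer.
H = Σ p·log₂(1/p) = 1/8·3 + 1/16·4 + 1/32·5 + 1/32·5 + 1/16·4 + 1/16·4 + 1/16·4 + 1/16·4 + 1/2·1 = 2.4375 bits.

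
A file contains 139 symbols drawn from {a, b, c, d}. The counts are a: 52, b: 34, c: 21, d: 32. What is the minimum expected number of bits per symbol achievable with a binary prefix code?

2 bits/symbol

Probabilities are the counts divided by 139.
Repeatedly combine the two least-probable nodes; the expected code length is the sum of the merged weights.
merge 21/139 + 32/139 → 53/139
merge 34/139 + 52/139 → 86/139
merge 53/139 + 86/139 → 1
L = 53/139 + 86/139 + 1 = 2 bits/symbol.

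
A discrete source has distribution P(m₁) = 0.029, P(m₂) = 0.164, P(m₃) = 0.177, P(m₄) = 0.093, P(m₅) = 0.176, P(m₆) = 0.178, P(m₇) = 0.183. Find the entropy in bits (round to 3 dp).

2.669 bits

H = −Σ pᵢ log₂ pᵢ.
−0.029·log₂(0.029) = 0.1481
−0.164·log₂(0.164) = 0.4278
−0.177·log₂(0.177) = 0.4422
−0.093·log₂(0.093) = 0.3187
−0.176·log₂(0.176) = 0.4411
−0.178·log₂(0.178) = 0.4432
−0.183·log₂(0.183) = 0.4484
Sum ≈ 2.6694 → 2.669 bits.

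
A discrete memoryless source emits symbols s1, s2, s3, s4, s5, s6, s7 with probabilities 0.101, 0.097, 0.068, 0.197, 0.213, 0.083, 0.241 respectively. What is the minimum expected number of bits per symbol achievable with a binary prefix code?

Repeatedly combine the two least-probable nodes; the expected code length is the sum of the merged weights.
merge 17/250 + 83/1000 → 151/1000
merge 97/1000 + 101/1000 → 99/500
merge 151/1000 + 197/1000 → 87/250
merge 99/500 + 213/1000 → 411/1000
merge 241/1000 + 87/250 → 589/1000
merge 411/1000 + 589/1000 → 1
L = 151/1000 + 99/500 + 87/250 + 411/1000 + 589/1000 + 1 = 2697/1000 = 2.697 bits/symbol.

2.697 bits/symbol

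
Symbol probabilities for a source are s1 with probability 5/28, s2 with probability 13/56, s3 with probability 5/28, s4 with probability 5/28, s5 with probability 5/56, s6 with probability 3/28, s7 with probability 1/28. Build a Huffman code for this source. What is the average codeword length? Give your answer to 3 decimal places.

Repeatedly combine the two least-probable nodes; the expected code length is the sum of the merged weights.
merge 1/28 + 5/56 → 1/8
merge 3/28 + 1/8 → 13/56
merge 5/28 + 5/28 → 5/14
merge 5/28 + 13/56 → 23/56
merge 13/56 + 5/14 → 33/56
merge 23/56 + 33/56 → 1
L = 1/8 + 13/56 + 5/14 + 23/56 + 33/56 + 1 = 19/7 ≈ 2.714 bits/symbol.

2.714 bits/symbol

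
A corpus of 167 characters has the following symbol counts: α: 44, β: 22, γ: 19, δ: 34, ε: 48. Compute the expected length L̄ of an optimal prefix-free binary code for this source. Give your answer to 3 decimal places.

2.246 bits/symbol

Probabilities are the counts divided by 167.
Repeatedly combine the two least-probable nodes; the expected code length is the sum of the merged weights.
merge 19/167 + 22/167 → 41/167
merge 34/167 + 41/167 → 75/167
merge 44/167 + 48/167 → 92/167
merge 75/167 + 92/167 → 1
L = 41/167 + 75/167 + 92/167 + 1 = 375/167 ≈ 2.246 bits/symbol.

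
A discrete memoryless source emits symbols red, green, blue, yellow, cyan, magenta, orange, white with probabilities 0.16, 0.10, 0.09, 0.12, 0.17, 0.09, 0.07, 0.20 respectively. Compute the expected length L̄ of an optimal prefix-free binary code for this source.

2.96 bits/symbol

Repeatedly combine the two least-probable nodes; the expected code length is the sum of the merged weights.
merge 7/100 + 9/100 → 4/25
merge 9/100 + 1/10 → 19/100
merge 3/25 + 4/25 → 7/25
merge 4/25 + 17/100 → 33/100
merge 19/100 + 1/5 → 39/100
merge 7/25 + 33/100 → 61/100
merge 39/100 + 61/100 → 1
L = 4/25 + 19/100 + 7/25 + 33/100 + 39/100 + 61/100 + 1 = 74/25 = 2.96 bits/symbol.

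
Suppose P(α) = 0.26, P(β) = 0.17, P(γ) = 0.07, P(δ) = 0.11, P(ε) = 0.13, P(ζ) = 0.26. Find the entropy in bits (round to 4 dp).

2.4466 bits

H = −Σ pᵢ log₂ pᵢ.
−0.26·log₂(0.26) = 0.5053
−0.17·log₂(0.17) = 0.4346
−0.07·log₂(0.07) = 0.2686
−0.11·log₂(0.11) = 0.3503
−0.13·log₂(0.13) = 0.3826
−0.26·log₂(0.26) = 0.5053
Sum ≈ 2.4466 → 2.4466 bits.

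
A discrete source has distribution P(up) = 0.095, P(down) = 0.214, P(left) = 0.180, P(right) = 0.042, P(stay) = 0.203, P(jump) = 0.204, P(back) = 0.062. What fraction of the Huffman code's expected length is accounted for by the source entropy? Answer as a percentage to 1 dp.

Entropy H = −Σ p log₂ p ≈ 2.6196 bits.
Huffman merges: 21/500+31/500→13/125; 19/200+13/125→199/1000; 9/50+199/1000→379/1000; 203/1000+51/250→407/1000; 107/500+379/1000→593/1000; 407/1000+593/1000→1. L = 1341/500 ≈ 2.6820.
Efficiency = H/L = 2.6196/2.6820 = 97.7%.

97.7%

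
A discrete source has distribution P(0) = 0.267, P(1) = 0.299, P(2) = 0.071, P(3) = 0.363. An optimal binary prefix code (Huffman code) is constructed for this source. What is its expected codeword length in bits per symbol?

1.975 bits/symbol

Repeatedly combine the two least-probable nodes; the expected code length is the sum of the merged weights.
merge 71/1000 + 267/1000 → 169/500
merge 299/1000 + 169/500 → 637/1000
merge 363/1000 + 637/1000 → 1
L = 169/500 + 637/1000 + 1 = 79/40 = 1.975 bits/symbol.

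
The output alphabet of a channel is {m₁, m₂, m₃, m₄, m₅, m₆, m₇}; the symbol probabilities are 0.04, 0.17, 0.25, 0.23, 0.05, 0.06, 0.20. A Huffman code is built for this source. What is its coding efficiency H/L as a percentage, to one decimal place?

98.9%

Entropy H = −Σ p log₂ p ≈ 2.5320 bits.
Huffman merges: 1/25+1/20→9/100; 3/50+9/100→3/20; 3/20+17/100→8/25; 1/5+23/100→43/100; 1/4+8/25→57/100; 43/100+57/100→1. L = 64/25 ≈ 2.5600.
Efficiency = H/L = 2.5320/2.5600 = 98.9%.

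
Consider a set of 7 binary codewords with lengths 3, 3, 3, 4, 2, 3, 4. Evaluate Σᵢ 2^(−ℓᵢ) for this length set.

0.875

With common denominator 2^4 = 16: Σ 2^(−ℓᵢ) = 2/16 + 2/16 + 2/16 + 1/16 + 4/16 + 2/16 + 1/16 = 14/16 = 0.875.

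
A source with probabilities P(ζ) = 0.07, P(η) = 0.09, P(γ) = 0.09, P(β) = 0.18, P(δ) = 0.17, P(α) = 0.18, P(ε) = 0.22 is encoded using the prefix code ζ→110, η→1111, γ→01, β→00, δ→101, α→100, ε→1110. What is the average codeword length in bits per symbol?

L̄ = Σ pᵢ·ℓᵢ = 0.07·3 + 0.09·4 + 0.09·2 + 0.18·2 + 0.17·3 + 0.18·3 + 0.22·4 = 3.04 bits/symbol.

3.04 bits/symbol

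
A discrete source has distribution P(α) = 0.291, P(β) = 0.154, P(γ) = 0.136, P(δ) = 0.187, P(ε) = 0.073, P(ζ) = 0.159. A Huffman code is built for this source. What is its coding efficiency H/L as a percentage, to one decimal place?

Entropy H = −Σ p log₂ p ≈ 2.4751 bits.
Huffman merges: 73/1000+17/125→209/1000; 77/500+159/1000→313/1000; 187/1000+209/1000→99/250; 291/1000+313/1000→151/250; 99/250+151/250→1. L = 1261/500 ≈ 2.5220.
Efficiency = H/L = 2.4751/2.5220 = 98.1%.

98.1%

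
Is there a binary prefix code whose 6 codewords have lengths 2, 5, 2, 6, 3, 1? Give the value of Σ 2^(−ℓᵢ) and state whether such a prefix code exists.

1.171875; no

With common denominator 2^6 = 64: Σ 2^(−ℓᵢ) = 16/64 + 2/64 + 16/64 + 1/64 + 8/64 + 32/64 = 75/64 = 1.171875.
Kraft's inequality requires Σ ≤ 1; here Σ = 1.171875 > 1, so no such prefix code exists.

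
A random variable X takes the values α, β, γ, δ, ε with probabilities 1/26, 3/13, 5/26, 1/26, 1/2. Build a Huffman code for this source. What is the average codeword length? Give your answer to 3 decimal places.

1.846 bits/symbol

Repeatedly combine the two least-probable nodes; the expected code length is the sum of the merged weights.
merge 1/26 + 1/26 → 1/13
merge 1/13 + 5/26 → 7/26
merge 3/13 + 7/26 → 1/2
merge 1/2 + 1/2 → 1
L = 1/13 + 7/26 + 1/2 + 1 = 24/13 ≈ 1.846 bits/symbol.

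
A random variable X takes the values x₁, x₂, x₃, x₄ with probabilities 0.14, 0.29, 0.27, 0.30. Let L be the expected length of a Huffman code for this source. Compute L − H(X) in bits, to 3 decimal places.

Entropy H = −Σ p log₂ p ≈ 1.9461 bits.
Huffman merges: 7/50+27/100→41/100; 29/100+3/10→59/100; 41/100+59/100→1. L = 2 ≈ 2.0000.
L − H = 2.0000 − 1.9461 = 0.054 bits.

0.054 bits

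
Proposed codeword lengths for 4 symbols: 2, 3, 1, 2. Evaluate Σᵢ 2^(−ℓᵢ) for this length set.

1.125

With common denominator 2^3 = 8: Σ 2^(−ℓᵢ) = 2/8 + 1/8 + 4/8 + 2/8 = 9/8 = 1.125.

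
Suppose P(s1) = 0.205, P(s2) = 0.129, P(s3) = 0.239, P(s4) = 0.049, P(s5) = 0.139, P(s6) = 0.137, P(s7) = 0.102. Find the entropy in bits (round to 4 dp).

2.6811 bits

H = −Σ pᵢ log₂ pᵢ.
−0.205·log₂(0.205) = 0.4687
−0.129·log₂(0.129) = 0.3811
−0.239·log₂(0.239) = 0.4935
−0.049·log₂(0.049) = 0.2132
−0.139·log₂(0.139) = 0.3957
−0.137·log₂(0.137) = 0.3929
−0.102·log₂(0.102) = 0.3359
Sum ≈ 2.6811 → 2.6811 bits.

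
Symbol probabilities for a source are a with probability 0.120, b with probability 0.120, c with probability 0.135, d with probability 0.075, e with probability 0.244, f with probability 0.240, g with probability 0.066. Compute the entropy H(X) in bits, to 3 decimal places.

2.654 bits

H = −Σ pᵢ log₂ pᵢ.
−0.120·log₂(0.120) = 0.3671
−0.120·log₂(0.120) = 0.3671
−0.135·log₂(0.135) = 0.3900
−0.075·log₂(0.075) = 0.2803
−0.244·log₂(0.244) = 0.4966
−0.240·log₂(0.240) = 0.4941
−0.066·log₂(0.066) = 0.2588
Sum ≈ 2.6539 → 2.654 bits.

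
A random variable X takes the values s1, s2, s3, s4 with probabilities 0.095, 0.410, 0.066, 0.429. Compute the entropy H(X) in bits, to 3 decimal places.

H = −Σ pᵢ log₂ pᵢ.
−0.095·log₂(0.095) = 0.3226
−0.410·log₂(0.410) = 0.5274
−0.066·log₂(0.066) = 0.2588
−0.429·log₂(0.429) = 0.5238
Sum ≈ 1.6326 → 1.633 bits.

1.633 bits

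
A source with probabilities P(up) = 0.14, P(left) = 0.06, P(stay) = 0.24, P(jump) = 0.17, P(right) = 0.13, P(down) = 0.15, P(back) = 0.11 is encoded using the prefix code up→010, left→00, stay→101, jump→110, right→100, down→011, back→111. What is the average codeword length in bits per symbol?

L̄ = Σ pᵢ·ℓᵢ = 0.14·3 + 0.06·2 + 0.24·3 + 0.17·3 + 0.13·3 + 0.15·3 + 0.11·3 = 2.94 bits/symbol.

2.94 bits/symbol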